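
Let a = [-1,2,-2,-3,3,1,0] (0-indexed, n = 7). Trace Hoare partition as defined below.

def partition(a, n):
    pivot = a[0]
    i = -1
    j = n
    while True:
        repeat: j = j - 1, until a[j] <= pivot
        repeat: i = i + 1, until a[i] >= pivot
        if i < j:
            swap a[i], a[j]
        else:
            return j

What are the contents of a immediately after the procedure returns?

pivot=-1
j stops at 3 (-3), i stops at 0 (-1); swap ⇒ [-3,2,-2,-1,3,1,0]
j stops at 2 (-2), i stops at 1 (2); swap ⇒ [-3,-2,2,-1,3,1,0]
j stops at 1, i stops at 2; i≥j ⇒ return 1. a=[-3,-2,2,-1,3,1,0]

[-3,-2,2,-1,3,1,0]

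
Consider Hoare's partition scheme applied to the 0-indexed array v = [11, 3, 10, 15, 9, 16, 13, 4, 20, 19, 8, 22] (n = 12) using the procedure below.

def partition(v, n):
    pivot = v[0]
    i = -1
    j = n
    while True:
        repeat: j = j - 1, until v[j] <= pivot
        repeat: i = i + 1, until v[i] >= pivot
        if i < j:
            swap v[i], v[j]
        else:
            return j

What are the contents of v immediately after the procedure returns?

[8, 3, 10, 4, 9, 16, 13, 15, 20, 19, 11, 22]

pivot = v[0] = 11; i = -1, j = 12
j→10 (v[10]=8≤11), i→0 (v[0]=11≥11); i<j, swap → [8, 3, 10, 15, 9, 16, 13, 4, 20, 19, 11, 22]
j→7 (v[7]=4≤11), i→3 (v[3]=15≥11); i<j, swap → [8, 3, 10, 4, 9, 16, 13, 15, 20, 19, 11, 22]
j→4, i→5; i≥j, return j=4. v = [8, 3, 10, 4, 9, 16, 13, 15, 20, 19, 11, 22]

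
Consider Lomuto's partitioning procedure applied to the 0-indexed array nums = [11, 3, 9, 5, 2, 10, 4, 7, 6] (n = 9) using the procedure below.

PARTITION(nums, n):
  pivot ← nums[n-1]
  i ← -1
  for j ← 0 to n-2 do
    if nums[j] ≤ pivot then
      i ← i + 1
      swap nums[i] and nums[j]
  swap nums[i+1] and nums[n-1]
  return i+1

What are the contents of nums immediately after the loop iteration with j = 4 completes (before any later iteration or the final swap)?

pivot = nums[8] = 6; i = -1
j=0: nums[0]=11 > 6 → no swap
j=1: nums[1]=3 ≤ 6 → i=0, swap nums[0],nums[1] → [3, 11, 9, 5, 2, 10, 4, 7, 6]
j=2: nums[2]=9 > 6 → no swap
j=3: nums[3]=5 ≤ 6 → i=1, swap nums[1],nums[3] → [3, 5, 9, 11, 2, 10, 4, 7, 6]
j=4: nums[4]=2 ≤ 6 → i=2, swap nums[2],nums[4] → [3, 5, 2, 11, 9, 10, 4, 7, 6]
(after j=4) nums = [3, 5, 2, 11, 9, 10, 4, 7, 6]

[3, 5, 2, 11, 9, 10, 4, 7, 6]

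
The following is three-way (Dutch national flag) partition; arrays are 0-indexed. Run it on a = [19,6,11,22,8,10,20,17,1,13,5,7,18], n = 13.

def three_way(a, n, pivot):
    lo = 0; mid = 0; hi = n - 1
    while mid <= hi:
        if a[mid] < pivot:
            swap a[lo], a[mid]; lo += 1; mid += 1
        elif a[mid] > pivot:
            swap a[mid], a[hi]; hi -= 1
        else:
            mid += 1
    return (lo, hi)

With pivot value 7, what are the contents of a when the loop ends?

[6,5,1,7,10,20,17,8,13,22,11,18,19]

lo=0 mid=0 hi=12
19>7: swap(0,12), hi=11 ⇒ [18,6,11,22,8,10,20,17,1,13,5,7,19]
18>7: swap(0,11), hi=10 ⇒ [7,6,11,22,8,10,20,17,1,13,5,18,19]
7=7: mid=1
6<7: swap(0,1), lo=1 mid=2 ⇒ [6,7,11,22,8,10,20,17,1,13,5,18,19]
11>7: swap(2,10), hi=9 ⇒ [6,7,5,22,8,10,20,17,1,13,11,18,19]
5<7: swap(1,2), lo=2 mid=3 ⇒ [6,5,7,22,8,10,20,17,1,13,11,18,19]
22>7: swap(3,9), hi=8 ⇒ [6,5,7,13,8,10,20,17,1,22,11,18,19]
13>7: swap(3,8), hi=7 ⇒ [6,5,7,1,8,10,20,17,13,22,11,18,19]
1<7: swap(2,3), lo=3 mid=4 ⇒ [6,5,1,7,8,10,20,17,13,22,11,18,19]
8>7: swap(4,7), hi=6 ⇒ [6,5,1,7,17,10,20,8,13,22,11,18,19]
17>7: swap(4,6), hi=5 ⇒ [6,5,1,7,20,10,17,8,13,22,11,18,19]
20>7: swap(4,5), hi=4 ⇒ [6,5,1,7,10,20,17,8,13,22,11,18,19]
10>7: swap(4,4), hi=3 ⇒ [6,5,1,7,10,20,17,8,13,22,11,18,19]
done. lo=3 hi=3; a=[6,5,1,7,10,20,17,8,13,22,11,18,19]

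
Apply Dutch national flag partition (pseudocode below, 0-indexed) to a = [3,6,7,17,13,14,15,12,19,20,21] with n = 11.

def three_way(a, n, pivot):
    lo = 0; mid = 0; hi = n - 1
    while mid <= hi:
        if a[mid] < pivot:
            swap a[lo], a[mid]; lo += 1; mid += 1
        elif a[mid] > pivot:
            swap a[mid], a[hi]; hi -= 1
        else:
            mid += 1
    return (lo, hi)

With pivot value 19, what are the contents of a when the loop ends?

pivot = 19; lo=0, mid=0, hi=10
a[mid]=3<19: swap a[0],a[0]; lo=1,mid=1 → [3,6,7,17,13,14,15,12,19,20,21]
a[mid]=6<19: swap a[1],a[1]; lo=2,mid=2 → [3,6,7,17,13,14,15,12,19,20,21]
a[mid]=7<19: swap a[2],a[2]; lo=3,mid=3 → [3,6,7,17,13,14,15,12,19,20,21]
a[mid]=17<19: swap a[3],a[3]; lo=4,mid=4 → [3,6,7,17,13,14,15,12,19,20,21]
a[mid]=13<19: swap a[4],a[4]; lo=5,mid=5 → [3,6,7,17,13,14,15,12,19,20,21]
a[mid]=14<19: swap a[5],a[5]; lo=6,mid=6 → [3,6,7,17,13,14,15,12,19,20,21]
a[mid]=15<19: swap a[6],a[6]; lo=7,mid=7 → [3,6,7,17,13,14,15,12,19,20,21]
a[mid]=12<19: swap a[7],a[7]; lo=8,mid=8 → [3,6,7,17,13,14,15,12,19,20,21]
a[mid]=19=19: mid=9
a[mid]=20>19: swap a[9],a[10]; hi=9 → [3,6,7,17,13,14,15,12,19,21,20]
a[mid]=21>19: swap a[9],a[9]; hi=8 → [3,6,7,17,13,14,15,12,19,21,20]
end: lo=8, hi=8; a = [3,6,7,17,13,14,15,12,19,21,20]

[3,6,7,17,13,14,15,12,19,21,20]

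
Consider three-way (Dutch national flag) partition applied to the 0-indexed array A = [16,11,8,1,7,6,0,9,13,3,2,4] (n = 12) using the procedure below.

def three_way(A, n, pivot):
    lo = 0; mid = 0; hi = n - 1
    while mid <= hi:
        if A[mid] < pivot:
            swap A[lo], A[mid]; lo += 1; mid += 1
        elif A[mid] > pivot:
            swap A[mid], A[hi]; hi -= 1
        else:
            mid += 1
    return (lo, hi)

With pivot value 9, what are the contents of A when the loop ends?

lo=0 mid=0 hi=11
16>9: swap(0,11), hi=10 ⇒ [4,11,8,1,7,6,0,9,13,3,2,16]
4<9: swap(0,0), lo=1 mid=1 ⇒ [4,11,8,1,7,6,0,9,13,3,2,16]
11>9: swap(1,10), hi=9 ⇒ [4,2,8,1,7,6,0,9,13,3,11,16]
2<9: swap(1,1), lo=2 mid=2 ⇒ [4,2,8,1,7,6,0,9,13,3,11,16]
8<9: swap(2,2), lo=3 mid=3 ⇒ [4,2,8,1,7,6,0,9,13,3,11,16]
1<9: swap(3,3), lo=4 mid=4 ⇒ [4,2,8,1,7,6,0,9,13,3,11,16]
7<9: swap(4,4), lo=5 mid=5 ⇒ [4,2,8,1,7,6,0,9,13,3,11,16]
6<9: swap(5,5), lo=6 mid=6 ⇒ [4,2,8,1,7,6,0,9,13,3,11,16]
0<9: swap(6,6), lo=7 mid=7 ⇒ [4,2,8,1,7,6,0,9,13,3,11,16]
9=9: mid=8
13>9: swap(8,9), hi=8 ⇒ [4,2,8,1,7,6,0,9,3,13,11,16]
3<9: swap(7,8), lo=8 mid=9 ⇒ [4,2,8,1,7,6,0,3,9,13,11,16]
done. lo=8 hi=8; A=[4,2,8,1,7,6,0,3,9,13,11,16]

[4,2,8,1,7,6,0,3,9,13,11,16]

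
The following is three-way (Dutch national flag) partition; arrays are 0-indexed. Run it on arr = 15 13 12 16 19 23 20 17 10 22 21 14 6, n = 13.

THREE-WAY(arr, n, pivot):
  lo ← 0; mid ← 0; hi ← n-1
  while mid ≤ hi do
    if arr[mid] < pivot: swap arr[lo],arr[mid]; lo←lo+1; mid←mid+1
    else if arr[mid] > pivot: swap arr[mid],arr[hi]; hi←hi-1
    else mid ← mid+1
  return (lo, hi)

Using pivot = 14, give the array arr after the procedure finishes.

pivot = 14; lo=0, mid=0, hi=12
arr[mid]=15>14: swap arr[0],arr[12]; hi=11 → 6 13 12 16 19 23 20 17 10 22 21 14 15
arr[mid]=6<14: swap arr[0],arr[0]; lo=1,mid=1 → 6 13 12 16 19 23 20 17 10 22 21 14 15
arr[mid]=13<14: swap arr[1],arr[1]; lo=2,mid=2 → 6 13 12 16 19 23 20 17 10 22 21 14 15
arr[mid]=12<14: swap arr[2],arr[2]; lo=3,mid=3 → 6 13 12 16 19 23 20 17 10 22 21 14 15
arr[mid]=16>14: swap arr[3],arr[11]; hi=10 → 6 13 12 14 19 23 20 17 10 22 21 16 15
arr[mid]=14=14: mid=4
arr[mid]=19>14: swap arr[4],arr[10]; hi=9 → 6 13 12 14 21 23 20 17 10 22 19 16 15
arr[mid]=21>14: swap arr[4],arr[9]; hi=8 → 6 13 12 14 22 23 20 17 10 21 19 16 15
arr[mid]=22>14: swap arr[4],arr[8]; hi=7 → 6 13 12 14 10 23 20 17 22 21 19 16 15
arr[mid]=10<14: swap arr[3],arr[4]; lo=4,mid=5 → 6 13 12 10 14 23 20 17 22 21 19 16 15
arr[mid]=23>14: swap arr[5],arr[7]; hi=6 → 6 13 12 10 14 17 20 23 22 21 19 16 15
arr[mid]=17>14: swap arr[5],arr[6]; hi=5 → 6 13 12 10 14 20 17 23 22 21 19 16 15
arr[mid]=20>14: swap arr[5],arr[5]; hi=4 → 6 13 12 10 14 20 17 23 22 21 19 16 15
end: lo=4, hi=4; arr = 6 13 12 10 14 20 17 23 22 21 19 16 15

6 13 12 10 14 20 17 23 22 21 19 16 15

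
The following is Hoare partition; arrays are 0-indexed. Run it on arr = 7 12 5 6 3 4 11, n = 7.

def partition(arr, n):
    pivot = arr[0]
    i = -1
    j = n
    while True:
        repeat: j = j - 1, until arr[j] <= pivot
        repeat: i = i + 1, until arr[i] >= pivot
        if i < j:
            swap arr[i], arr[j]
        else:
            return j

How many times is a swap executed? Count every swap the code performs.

pivot=7
j stops at 5 (4), i stops at 0 (7); swap ⇒ 4 12 5 6 3 7 11
j stops at 4 (3), i stops at 1 (12); swap ⇒ 4 3 5 6 12 7 11
j stops at 3, i stops at 4; i≥j ⇒ return 3. arr=4 3 5 6 12 7 11

2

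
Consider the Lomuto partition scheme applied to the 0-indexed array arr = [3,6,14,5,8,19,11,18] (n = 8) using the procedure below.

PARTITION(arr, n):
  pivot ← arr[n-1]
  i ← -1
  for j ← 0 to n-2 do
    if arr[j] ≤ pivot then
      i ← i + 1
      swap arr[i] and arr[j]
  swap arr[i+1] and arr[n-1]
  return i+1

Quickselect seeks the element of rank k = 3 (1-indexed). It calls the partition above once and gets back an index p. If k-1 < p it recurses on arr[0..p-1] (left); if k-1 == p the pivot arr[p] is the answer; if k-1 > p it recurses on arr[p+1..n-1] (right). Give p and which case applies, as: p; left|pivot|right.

pivot=18, i=-1
j=0: 3≤18, i=0, swap(0,0) ⇒ [3,6,14,5,8,19,11,18]
j=1: 6≤18, i=1, swap(1,1) ⇒ [3,6,14,5,8,19,11,18]
j=2: 14≤18, i=2, swap(2,2) ⇒ [3,6,14,5,8,19,11,18]
j=3: 5≤18, i=3, swap(3,3) ⇒ [3,6,14,5,8,19,11,18]
j=4: 8≤18, i=4, swap(4,4) ⇒ [3,6,14,5,8,19,11,18]
j=5: 19>18, skip
j=6: 11≤18, i=5, swap(5,6) ⇒ [3,6,14,5,8,11,19,18]
swap(6,7) ⇒ [3,6,14,5,8,11,18,19]; return 6
p = 6; k-1 = 2 < 6 ⇒ left

6; left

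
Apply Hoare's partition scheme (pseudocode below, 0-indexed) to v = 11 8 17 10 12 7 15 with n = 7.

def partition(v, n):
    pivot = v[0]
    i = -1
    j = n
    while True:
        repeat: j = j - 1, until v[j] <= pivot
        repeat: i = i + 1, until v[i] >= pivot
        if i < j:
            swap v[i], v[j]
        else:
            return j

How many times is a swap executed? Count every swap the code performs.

pivot = v[0] = 11; i = -1, j = 7
j→5 (v[5]=7≤11), i→0 (v[0]=11≥11); i<j, swap → 7 8 17 10 12 11 15
j→3 (v[3]=10≤11), i→2 (v[2]=17≥11); i<j, swap → 7 8 10 17 12 11 15
j→2, i→3; i≥j, return j=2. v = 7 8 10 17 12 11 15

2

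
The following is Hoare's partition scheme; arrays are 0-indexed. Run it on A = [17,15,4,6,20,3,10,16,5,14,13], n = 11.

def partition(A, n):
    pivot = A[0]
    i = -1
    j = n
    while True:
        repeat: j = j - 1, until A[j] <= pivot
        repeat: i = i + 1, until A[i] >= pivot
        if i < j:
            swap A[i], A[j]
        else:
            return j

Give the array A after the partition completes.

pivot = A[0] = 17; i = -1, j = 11
j→10 (A[10]=13≤17), i→0 (A[0]=17≥17); i<j, swap → [13,15,4,6,20,3,10,16,5,14,17]
j→9 (A[9]=14≤17), i→4 (A[4]=20≥17); i<j, swap → [13,15,4,6,14,3,10,16,5,20,17]
j→8, i→9; i≥j, return j=8. A = [13,15,4,6,14,3,10,16,5,20,17]

[13,15,4,6,14,3,10,16,5,20,17]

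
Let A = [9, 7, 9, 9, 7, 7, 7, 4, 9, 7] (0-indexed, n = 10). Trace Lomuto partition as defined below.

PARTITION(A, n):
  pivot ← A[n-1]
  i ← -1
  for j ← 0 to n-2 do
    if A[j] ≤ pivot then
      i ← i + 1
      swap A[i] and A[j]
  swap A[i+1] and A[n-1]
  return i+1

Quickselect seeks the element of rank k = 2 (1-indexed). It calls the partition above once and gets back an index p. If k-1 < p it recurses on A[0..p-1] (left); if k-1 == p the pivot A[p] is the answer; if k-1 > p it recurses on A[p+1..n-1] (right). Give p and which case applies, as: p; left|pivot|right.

pivot=7, i=-1
j=0: 9>7, skip
j=1: 7≤7, i=0, swap(0,1) ⇒ [7, 9, 9, 9, 7, 7, 7, 4, 9, 7]
j=2: 9>7, skip
j=3: 9>7, skip
j=4: 7≤7, i=1, swap(1,4) ⇒ [7, 7, 9, 9, 9, 7, 7, 4, 9, 7]
j=5: 7≤7, i=2, swap(2,5) ⇒ [7, 7, 7, 9, 9, 9, 7, 4, 9, 7]
j=6: 7≤7, i=3, swap(3,6) ⇒ [7, 7, 7, 7, 9, 9, 9, 4, 9, 7]
j=7: 4≤7, i=4, swap(4,7) ⇒ [7, 7, 7, 7, 4, 9, 9, 9, 9, 7]
j=8: 9>7, skip
swap(5,9) ⇒ [7, 7, 7, 7, 4, 7, 9, 9, 9, 9]; return 5
p = 5; k-1 = 1 < 5 ⇒ left

5; left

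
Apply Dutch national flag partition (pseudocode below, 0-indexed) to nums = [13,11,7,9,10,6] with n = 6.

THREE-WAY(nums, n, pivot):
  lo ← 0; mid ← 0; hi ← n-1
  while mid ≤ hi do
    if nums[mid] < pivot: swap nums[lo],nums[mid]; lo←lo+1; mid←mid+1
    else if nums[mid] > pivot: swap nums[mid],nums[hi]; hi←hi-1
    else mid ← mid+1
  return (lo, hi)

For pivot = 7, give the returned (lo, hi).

lo=0 mid=0 hi=5
13>7: swap(0,5), hi=4 ⇒ [6,11,7,9,10,13]
6<7: swap(0,0), lo=1 mid=1 ⇒ [6,11,7,9,10,13]
11>7: swap(1,4), hi=3 ⇒ [6,10,7,9,11,13]
10>7: swap(1,3), hi=2 ⇒ [6,9,7,10,11,13]
9>7: swap(1,2), hi=1 ⇒ [6,7,9,10,11,13]
7=7: mid=2
done. lo=1 hi=1; nums=[6,7,9,10,11,13]

(1, 1)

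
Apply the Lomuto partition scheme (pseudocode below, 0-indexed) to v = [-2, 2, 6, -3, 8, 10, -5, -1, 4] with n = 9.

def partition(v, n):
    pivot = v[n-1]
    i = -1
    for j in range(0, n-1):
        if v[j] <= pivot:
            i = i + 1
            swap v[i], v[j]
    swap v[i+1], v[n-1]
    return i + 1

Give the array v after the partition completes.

pivot = v[8] = 4; i = -1
j=0: v[0]=-2 ≤ 4 → i=0, swap v[0],v[0] (no change) → [-2, 2, 6, -3, 8, 10, -5, -1, 4]
j=1: v[1]=2 ≤ 4 → i=1, swap v[1],v[1] (no change) → [-2, 2, 6, -3, 8, 10, -5, -1, 4]
j=2: v[2]=6 > 4 → no swap
j=3: v[3]=-3 ≤ 4 → i=2, swap v[2],v[3] → [-2, 2, -3, 6, 8, 10, -5, -1, 4]
j=4: v[4]=8 > 4 → no swap
j=5: v[5]=10 > 4 → no swap
j=6: v[6]=-5 ≤ 4 → i=3, swap v[3],v[6] → [-2, 2, -3, -5, 8, 10, 6, -1, 4]
j=7: v[7]=-1 ≤ 4 → i=4, swap v[4],v[7] → [-2, 2, -3, -5, -1, 10, 6, 8, 4]
final swap v[5],v[8] → [-2, 2, -3, -5, -1, 4, 6, 8, 10]; return 5

[-2, 2, -3, -5, -1, 4, 6, 8, 10]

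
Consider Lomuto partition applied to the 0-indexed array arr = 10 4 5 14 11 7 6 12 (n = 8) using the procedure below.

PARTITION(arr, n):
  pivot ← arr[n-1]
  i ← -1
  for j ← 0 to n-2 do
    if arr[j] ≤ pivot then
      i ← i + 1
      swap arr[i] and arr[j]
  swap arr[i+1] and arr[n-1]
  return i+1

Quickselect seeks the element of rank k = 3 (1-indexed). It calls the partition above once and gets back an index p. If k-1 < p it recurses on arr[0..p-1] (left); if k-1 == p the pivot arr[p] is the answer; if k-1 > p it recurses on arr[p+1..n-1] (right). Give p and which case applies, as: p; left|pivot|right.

6; left

pivot = arr[7] = 12; i = -1
j=0: arr[0]=10 ≤ 12 → i=0, swap arr[0],arr[0] (no change) → 10 4 5 14 11 7 6 12
j=1: arr[1]=4 ≤ 12 → i=1, swap arr[1],arr[1] (no change) → 10 4 5 14 11 7 6 12
j=2: arr[2]=5 ≤ 12 → i=2, swap arr[2],arr[2] (no change) → 10 4 5 14 11 7 6 12
j=3: arr[3]=14 > 12 → no swap
j=4: arr[4]=11 ≤ 12 → i=3, swap arr[3],arr[4] → 10 4 5 11 14 7 6 12
j=5: arr[5]=7 ≤ 12 → i=4, swap arr[4],arr[5] → 10 4 5 11 7 14 6 12
j=6: arr[6]=6 ≤ 12 → i=5, swap arr[5],arr[6] → 10 4 5 11 7 6 14 12
final swap arr[6],arr[7] → 10 4 5 11 7 6 12 14; return 6
p = 6; k-1 = 2 < 6 ⇒ left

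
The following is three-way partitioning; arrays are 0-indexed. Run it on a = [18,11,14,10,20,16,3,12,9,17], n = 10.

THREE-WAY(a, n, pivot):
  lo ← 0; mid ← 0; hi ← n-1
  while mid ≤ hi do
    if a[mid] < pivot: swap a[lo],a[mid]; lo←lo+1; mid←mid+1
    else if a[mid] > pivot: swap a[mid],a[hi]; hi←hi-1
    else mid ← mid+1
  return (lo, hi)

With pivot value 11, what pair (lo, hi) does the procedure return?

(3, 3)

pivot = 11; lo=0, mid=0, hi=9
a[mid]=18>11: swap a[0],a[9]; hi=8 → [17,11,14,10,20,16,3,12,9,18]
a[mid]=17>11: swap a[0],a[8]; hi=7 → [9,11,14,10,20,16,3,12,17,18]
a[mid]=9<11: swap a[0],a[0]; lo=1,mid=1 → [9,11,14,10,20,16,3,12,17,18]
a[mid]=11=11: mid=2
a[mid]=14>11: swap a[2],a[7]; hi=6 → [9,11,12,10,20,16,3,14,17,18]
a[mid]=12>11: swap a[2],a[6]; hi=5 → [9,11,3,10,20,16,12,14,17,18]
a[mid]=3<11: swap a[1],a[2]; lo=2,mid=3 → [9,3,11,10,20,16,12,14,17,18]
a[mid]=10<11: swap a[2],a[3]; lo=3,mid=4 → [9,3,10,11,20,16,12,14,17,18]
a[mid]=20>11: swap a[4],a[5]; hi=4 → [9,3,10,11,16,20,12,14,17,18]
a[mid]=16>11: swap a[4],a[4]; hi=3 → [9,3,10,11,16,20,12,14,17,18]
end: lo=3, hi=3; a = [9,3,10,11,16,20,12,14,17,18]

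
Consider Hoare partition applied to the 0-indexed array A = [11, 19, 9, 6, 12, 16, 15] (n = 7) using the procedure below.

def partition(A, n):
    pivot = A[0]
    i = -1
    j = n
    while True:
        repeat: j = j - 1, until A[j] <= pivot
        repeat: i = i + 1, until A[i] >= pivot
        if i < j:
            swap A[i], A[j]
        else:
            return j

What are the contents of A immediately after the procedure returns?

[6, 9, 19, 11, 12, 16, 15]

pivot=11
j stops at 3 (6), i stops at 0 (11); swap ⇒ [6, 19, 9, 11, 12, 16, 15]
j stops at 2 (9), i stops at 1 (19); swap ⇒ [6, 9, 19, 11, 12, 16, 15]
j stops at 1, i stops at 2; i≥j ⇒ return 1. A=[6, 9, 19, 11, 12, 16, 15]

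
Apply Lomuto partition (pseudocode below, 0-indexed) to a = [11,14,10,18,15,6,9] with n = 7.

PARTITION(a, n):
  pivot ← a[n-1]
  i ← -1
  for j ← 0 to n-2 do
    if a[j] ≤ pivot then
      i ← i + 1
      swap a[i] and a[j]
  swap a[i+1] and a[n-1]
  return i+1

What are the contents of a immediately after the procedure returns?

pivot = a[6] = 9; i = -1
j=0: a[0]=11 > 9 → no swap
j=1: a[1]=14 > 9 → no swap
j=2: a[2]=10 > 9 → no swap
j=3: a[3]=18 > 9 → no swap
j=4: a[4]=15 > 9 → no swap
j=5: a[5]=6 ≤ 9 → i=0, swap a[0],a[5] → [6,14,10,18,15,11,9]
final swap a[1],a[6] → [6,9,10,18,15,11,14]; return 1

[6,9,10,18,15,11,14]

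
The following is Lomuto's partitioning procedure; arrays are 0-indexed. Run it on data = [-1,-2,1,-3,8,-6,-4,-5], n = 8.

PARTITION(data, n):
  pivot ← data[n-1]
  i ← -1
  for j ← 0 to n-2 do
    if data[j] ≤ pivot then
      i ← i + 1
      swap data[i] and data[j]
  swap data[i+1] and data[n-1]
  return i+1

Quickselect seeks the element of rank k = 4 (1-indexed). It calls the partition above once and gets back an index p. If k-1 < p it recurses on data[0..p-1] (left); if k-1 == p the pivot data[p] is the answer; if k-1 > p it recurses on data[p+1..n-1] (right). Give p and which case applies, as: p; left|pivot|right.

1; right

pivot = data[7] = -5; i = -1
j=0: data[0]=-1 > -5 → no swap
j=1: data[1]=-2 > -5 → no swap
j=2: data[2]=1 > -5 → no swap
j=3: data[3]=-3 > -5 → no swap
j=4: data[4]=8 > -5 → no swap
j=5: data[5]=-6 ≤ -5 → i=0, swap data[0],data[5] → [-6,-2,1,-3,8,-1,-4,-5]
j=6: data[6]=-4 > -5 → no swap
final swap data[1],data[7] → [-6,-5,1,-3,8,-1,-4,-2]; return 1
p = 1; k-1 = 3 > 1 ⇒ right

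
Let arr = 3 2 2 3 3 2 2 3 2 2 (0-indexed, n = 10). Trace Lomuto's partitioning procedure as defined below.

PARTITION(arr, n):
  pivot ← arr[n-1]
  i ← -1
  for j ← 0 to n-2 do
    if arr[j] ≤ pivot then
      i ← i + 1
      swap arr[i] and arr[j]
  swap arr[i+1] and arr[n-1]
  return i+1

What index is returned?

pivot=2, i=-1
j=0: 3>2, skip
j=1: 2≤2, i=0, swap(0,1) ⇒ 2 3 2 3 3 2 2 3 2 2
j=2: 2≤2, i=1, swap(1,2) ⇒ 2 2 3 3 3 2 2 3 2 2
j=3: 3>2, skip
j=4: 3>2, skip
j=5: 2≤2, i=2, swap(2,5) ⇒ 2 2 2 3 3 3 2 3 2 2
j=6: 2≤2, i=3, swap(3,6) ⇒ 2 2 2 2 3 3 3 3 2 2
j=7: 3>2, skip
j=8: 2≤2, i=4, swap(4,8) ⇒ 2 2 2 2 2 3 3 3 3 2
swap(5,9) ⇒ 2 2 2 2 2 2 3 3 3 3; return 5

5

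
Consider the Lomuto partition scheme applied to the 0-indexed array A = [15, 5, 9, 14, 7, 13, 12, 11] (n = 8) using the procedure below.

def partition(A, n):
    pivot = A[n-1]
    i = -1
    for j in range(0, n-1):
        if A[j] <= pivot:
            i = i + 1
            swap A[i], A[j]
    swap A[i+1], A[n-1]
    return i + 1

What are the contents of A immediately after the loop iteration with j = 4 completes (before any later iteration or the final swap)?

[5, 9, 7, 14, 15, 13, 12, 11]

pivot = A[7] = 11; i = -1
j=0: A[0]=15 > 11 → no swap
j=1: A[1]=5 ≤ 11 → i=0, swap A[0],A[1] → [5, 15, 9, 14, 7, 13, 12, 11]
j=2: A[2]=9 ≤ 11 → i=1, swap A[1],A[2] → [5, 9, 15, 14, 7, 13, 12, 11]
j=3: A[3]=14 > 11 → no swap
j=4: A[4]=7 ≤ 11 → i=2, swap A[2],A[4] → [5, 9, 7, 14, 15, 13, 12, 11]
(after j=4) A = [5, 9, 7, 14, 15, 13, 12, 11]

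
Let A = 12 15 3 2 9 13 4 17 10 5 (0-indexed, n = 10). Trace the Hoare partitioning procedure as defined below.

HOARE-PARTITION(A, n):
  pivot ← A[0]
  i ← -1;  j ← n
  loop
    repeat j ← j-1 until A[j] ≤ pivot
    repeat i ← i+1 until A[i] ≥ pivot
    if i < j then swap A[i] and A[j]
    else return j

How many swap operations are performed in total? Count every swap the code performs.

3

pivot = A[0] = 12; i = -1, j = 10
j→9 (A[9]=5≤12), i→0 (A[0]=12≥12); i<j, swap → 5 15 3 2 9 13 4 17 10 12
j→8 (A[8]=10≤12), i→1 (A[1]=15≥12); i<j, swap → 5 10 3 2 9 13 4 17 15 12
j→6 (A[6]=4≤12), i→5 (A[5]=13≥12); i<j, swap → 5 10 3 2 9 4 13 17 15 12
j→5, i→6; i≥j, return j=5. A = 5 10 3 2 9 4 13 17 15 12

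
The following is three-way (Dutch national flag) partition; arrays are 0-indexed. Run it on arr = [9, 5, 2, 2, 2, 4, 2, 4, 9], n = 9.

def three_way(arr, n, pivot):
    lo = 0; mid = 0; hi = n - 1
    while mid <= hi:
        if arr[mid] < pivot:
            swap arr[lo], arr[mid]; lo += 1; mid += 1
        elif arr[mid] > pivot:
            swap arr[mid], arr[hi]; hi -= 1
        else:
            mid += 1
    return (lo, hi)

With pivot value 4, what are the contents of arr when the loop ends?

lo=0 mid=0 hi=8
9>4: swap(0,8), hi=7 ⇒ [9, 5, 2, 2, 2, 4, 2, 4, 9]
9>4: swap(0,7), hi=6 ⇒ [4, 5, 2, 2, 2, 4, 2, 9, 9]
4=4: mid=1
5>4: swap(1,6), hi=5 ⇒ [4, 2, 2, 2, 2, 4, 5, 9, 9]
2<4: swap(0,1), lo=1 mid=2 ⇒ [2, 4, 2, 2, 2, 4, 5, 9, 9]
2<4: swap(1,2), lo=2 mid=3 ⇒ [2, 2, 4, 2, 2, 4, 5, 9, 9]
2<4: swap(2,3), lo=3 mid=4 ⇒ [2, 2, 2, 4, 2, 4, 5, 9, 9]
2<4: swap(3,4), lo=4 mid=5 ⇒ [2, 2, 2, 2, 4, 4, 5, 9, 9]
4=4: mid=6
done. lo=4 hi=5; arr=[2, 2, 2, 2, 4, 4, 5, 9, 9]

[2, 2, 2, 2, 4, 4, 5, 9, 9]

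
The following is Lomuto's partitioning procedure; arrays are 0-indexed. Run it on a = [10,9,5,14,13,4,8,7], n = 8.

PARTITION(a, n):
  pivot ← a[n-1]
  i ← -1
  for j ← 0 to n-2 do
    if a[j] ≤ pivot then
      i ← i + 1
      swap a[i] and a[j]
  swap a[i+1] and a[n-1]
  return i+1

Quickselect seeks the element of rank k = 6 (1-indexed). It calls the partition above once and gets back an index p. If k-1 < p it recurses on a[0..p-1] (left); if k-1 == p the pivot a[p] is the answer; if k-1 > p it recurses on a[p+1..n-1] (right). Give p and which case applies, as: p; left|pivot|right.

pivot=7, i=-1
j=0: 10>7, skip
j=1: 9>7, skip
j=2: 5≤7, i=0, swap(0,2) ⇒ [5,9,10,14,13,4,8,7]
j=3: 14>7, skip
j=4: 13>7, skip
j=5: 4≤7, i=1, swap(1,5) ⇒ [5,4,10,14,13,9,8,7]
j=6: 8>7, skip
swap(2,7) ⇒ [5,4,7,14,13,9,8,10]; return 2
p = 2; k-1 = 5 > 2 ⇒ right

2; right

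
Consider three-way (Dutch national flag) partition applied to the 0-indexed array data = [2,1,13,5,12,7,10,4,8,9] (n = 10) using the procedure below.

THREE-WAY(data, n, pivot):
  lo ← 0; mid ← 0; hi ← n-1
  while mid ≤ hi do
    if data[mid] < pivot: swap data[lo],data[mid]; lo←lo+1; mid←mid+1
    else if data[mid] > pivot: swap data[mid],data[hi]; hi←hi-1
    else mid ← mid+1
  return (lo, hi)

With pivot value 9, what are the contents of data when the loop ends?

[2,1,5,8,7,4,9,10,12,13]

pivot = 9; lo=0, mid=0, hi=9
data[mid]=2<9: swap data[0],data[0]; lo=1,mid=1 → [2,1,13,5,12,7,10,4,8,9]
data[mid]=1<9: swap data[1],data[1]; lo=2,mid=2 → [2,1,13,5,12,7,10,4,8,9]
data[mid]=13>9: swap data[2],data[9]; hi=8 → [2,1,9,5,12,7,10,4,8,13]
data[mid]=9=9: mid=3
data[mid]=5<9: swap data[2],data[3]; lo=3,mid=4 → [2,1,5,9,12,7,10,4,8,13]
data[mid]=12>9: swap data[4],data[8]; hi=7 → [2,1,5,9,8,7,10,4,12,13]
data[mid]=8<9: swap data[3],data[4]; lo=4,mid=5 → [2,1,5,8,9,7,10,4,12,13]
data[mid]=7<9: swap data[4],data[5]; lo=5,mid=6 → [2,1,5,8,7,9,10,4,12,13]
data[mid]=10>9: swap data[6],data[7]; hi=6 → [2,1,5,8,7,9,4,10,12,13]
data[mid]=4<9: swap data[5],data[6]; lo=6,mid=7 → [2,1,5,8,7,4,9,10,12,13]
end: lo=6, hi=6; data = [2,1,5,8,7,4,9,10,12,13]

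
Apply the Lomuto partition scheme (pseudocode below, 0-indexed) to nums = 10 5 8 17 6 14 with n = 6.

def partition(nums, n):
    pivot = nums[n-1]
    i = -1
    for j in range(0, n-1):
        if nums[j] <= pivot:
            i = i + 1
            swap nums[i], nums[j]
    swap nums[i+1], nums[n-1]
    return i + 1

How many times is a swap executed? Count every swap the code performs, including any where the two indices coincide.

5

pivot = nums[5] = 14; i = -1
j=0: nums[0]=10 ≤ 14 → i=0, swap nums[0],nums[0] (no change) → 10 5 8 17 6 14
j=1: nums[1]=5 ≤ 14 → i=1, swap nums[1],nums[1] (no change) → 10 5 8 17 6 14
j=2: nums[2]=8 ≤ 14 → i=2, swap nums[2],nums[2] (no change) → 10 5 8 17 6 14
j=3: nums[3]=17 > 14 → no swap
j=4: nums[4]=6 ≤ 14 → i=3, swap nums[3],nums[4] → 10 5 8 6 17 14
final swap nums[4],nums[5] → 10 5 8 6 14 17; return 4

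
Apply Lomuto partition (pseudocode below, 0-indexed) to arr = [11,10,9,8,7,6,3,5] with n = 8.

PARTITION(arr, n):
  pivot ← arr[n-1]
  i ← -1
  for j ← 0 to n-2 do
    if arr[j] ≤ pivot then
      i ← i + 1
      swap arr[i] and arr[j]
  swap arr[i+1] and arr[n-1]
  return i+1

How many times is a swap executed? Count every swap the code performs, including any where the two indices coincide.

pivot=5, i=-1
j=0: 11>5, skip
j=1: 10>5, skip
j=2: 9>5, skip
j=3: 8>5, skip
j=4: 7>5, skip
j=5: 6>5, skip
j=6: 3≤5, i=0, swap(0,6) ⇒ [3,10,9,8,7,6,11,5]
swap(1,7) ⇒ [3,5,9,8,7,6,11,10]; return 1

2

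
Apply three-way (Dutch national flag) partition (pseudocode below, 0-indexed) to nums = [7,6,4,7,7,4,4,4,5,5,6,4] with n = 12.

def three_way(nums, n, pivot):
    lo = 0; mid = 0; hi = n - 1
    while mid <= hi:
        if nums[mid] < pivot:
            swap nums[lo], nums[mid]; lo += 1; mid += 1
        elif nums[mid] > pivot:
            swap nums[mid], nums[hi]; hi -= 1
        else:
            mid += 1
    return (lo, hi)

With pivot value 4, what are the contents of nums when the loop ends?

[4,4,4,4,4,7,7,5,5,6,6,7]

pivot = 4; lo=0, mid=0, hi=11
nums[mid]=7>4: swap nums[0],nums[11]; hi=10 → [4,6,4,7,7,4,4,4,5,5,6,7]
nums[mid]=4=4: mid=1
nums[mid]=6>4: swap nums[1],nums[10]; hi=9 → [4,6,4,7,7,4,4,4,5,5,6,7]
nums[mid]=6>4: swap nums[1],nums[9]; hi=8 → [4,5,4,7,7,4,4,4,5,6,6,7]
nums[mid]=5>4: swap nums[1],nums[8]; hi=7 → [4,5,4,7,7,4,4,4,5,6,6,7]
nums[mid]=5>4: swap nums[1],nums[7]; hi=6 → [4,4,4,7,7,4,4,5,5,6,6,7]
nums[mid]=4=4: mid=2
nums[mid]=4=4: mid=3
nums[mid]=7>4: swap nums[3],nums[6]; hi=5 → [4,4,4,4,7,4,7,5,5,6,6,7]
nums[mid]=4=4: mid=4
nums[mid]=7>4: swap nums[4],nums[5]; hi=4 → [4,4,4,4,4,7,7,5,5,6,6,7]
nums[mid]=4=4: mid=5
end: lo=0, hi=4; nums = [4,4,4,4,4,7,7,5,5,6,6,7]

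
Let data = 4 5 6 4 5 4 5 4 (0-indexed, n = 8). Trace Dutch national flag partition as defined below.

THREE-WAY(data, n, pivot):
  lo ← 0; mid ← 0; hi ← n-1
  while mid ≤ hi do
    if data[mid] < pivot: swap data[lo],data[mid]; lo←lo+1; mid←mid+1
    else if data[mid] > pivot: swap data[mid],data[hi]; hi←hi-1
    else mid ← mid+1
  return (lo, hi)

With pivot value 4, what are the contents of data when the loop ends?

lo=0 mid=0 hi=7
4=4: mid=1
5>4: swap(1,7), hi=6 ⇒ 4 4 6 4 5 4 5 5
4=4: mid=2
6>4: swap(2,6), hi=5 ⇒ 4 4 5 4 5 4 6 5
5>4: swap(2,5), hi=4 ⇒ 4 4 4 4 5 5 6 5
4=4: mid=3
4=4: mid=4
5>4: swap(4,4), hi=3 ⇒ 4 4 4 4 5 5 6 5
done. lo=0 hi=3; data=4 4 4 4 5 5 6 5

4 4 4 4 5 5 6 5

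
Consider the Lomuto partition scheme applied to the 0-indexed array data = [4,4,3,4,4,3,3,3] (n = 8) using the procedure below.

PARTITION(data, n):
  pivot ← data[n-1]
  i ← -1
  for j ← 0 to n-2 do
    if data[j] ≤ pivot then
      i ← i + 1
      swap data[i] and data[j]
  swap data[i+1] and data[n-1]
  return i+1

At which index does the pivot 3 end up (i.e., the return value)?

pivot = data[7] = 3; i = -1
j=0: data[0]=4 > 3 → no swap
j=1: data[1]=4 > 3 → no swap
j=2: data[2]=3 ≤ 3 → i=0, swap data[0],data[2] → [3,4,4,4,4,3,3,3]
j=3: data[3]=4 > 3 → no swap
j=4: data[4]=4 > 3 → no swap
j=5: data[5]=3 ≤ 3 → i=1, swap data[1],data[5] → [3,3,4,4,4,4,3,3]
j=6: data[6]=3 ≤ 3 → i=2, swap data[2],data[6] → [3,3,3,4,4,4,4,3]
final swap data[3],data[7] → [3,3,3,3,4,4,4,4]; return 3

3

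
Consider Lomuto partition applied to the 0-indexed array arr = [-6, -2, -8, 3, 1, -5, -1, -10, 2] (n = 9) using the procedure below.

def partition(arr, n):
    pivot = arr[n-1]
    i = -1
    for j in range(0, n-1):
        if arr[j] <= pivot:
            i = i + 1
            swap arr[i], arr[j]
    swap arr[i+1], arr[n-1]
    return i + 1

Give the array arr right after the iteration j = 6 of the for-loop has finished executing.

pivot = arr[8] = 2; i = -1
j=0: arr[0]=-6 ≤ 2 → i=0, swap arr[0],arr[0] (no change) → [-6, -2, -8, 3, 1, -5, -1, -10, 2]
j=1: arr[1]=-2 ≤ 2 → i=1, swap arr[1],arr[1] (no change) → [-6, -2, -8, 3, 1, -5, -1, -10, 2]
j=2: arr[2]=-8 ≤ 2 → i=2, swap arr[2],arr[2] (no change) → [-6, -2, -8, 3, 1, -5, -1, -10, 2]
j=3: arr[3]=3 > 2 → no swap
j=4: arr[4]=1 ≤ 2 → i=3, swap arr[3],arr[4] → [-6, -2, -8, 1, 3, -5, -1, -10, 2]
j=5: arr[5]=-5 ≤ 2 → i=4, swap arr[4],arr[5] → [-6, -2, -8, 1, -5, 3, -1, -10, 2]
j=6: arr[6]=-1 ≤ 2 → i=5, swap arr[5],arr[6] → [-6, -2, -8, 1, -5, -1, 3, -10, 2]
(after j=6) arr = [-6, -2, -8, 1, -5, -1, 3, -10, 2]

[-6, -2, -8, 1, -5, -1, 3, -10, 2]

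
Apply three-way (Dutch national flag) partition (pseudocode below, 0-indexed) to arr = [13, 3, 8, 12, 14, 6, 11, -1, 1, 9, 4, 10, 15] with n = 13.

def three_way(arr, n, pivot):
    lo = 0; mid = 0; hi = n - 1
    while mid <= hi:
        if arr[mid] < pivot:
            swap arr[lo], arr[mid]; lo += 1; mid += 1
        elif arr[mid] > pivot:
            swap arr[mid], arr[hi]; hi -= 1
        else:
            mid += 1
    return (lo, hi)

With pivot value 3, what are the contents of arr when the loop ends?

[1, -1, 3, 14, 6, 11, 12, 8, 9, 4, 10, 15, 13]

pivot = 3; lo=0, mid=0, hi=12
arr[mid]=13>3: swap arr[0],arr[12]; hi=11 → [15, 3, 8, 12, 14, 6, 11, -1, 1, 9, 4, 10, 13]
arr[mid]=15>3: swap arr[0],arr[11]; hi=10 → [10, 3, 8, 12, 14, 6, 11, -1, 1, 9, 4, 15, 13]
arr[mid]=10>3: swap arr[0],arr[10]; hi=9 → [4, 3, 8, 12, 14, 6, 11, -1, 1, 9, 10, 15, 13]
arr[mid]=4>3: swap arr[0],arr[9]; hi=8 → [9, 3, 8, 12, 14, 6, 11, -1, 1, 4, 10, 15, 13]
arr[mid]=9>3: swap arr[0],arr[8]; hi=7 → [1, 3, 8, 12, 14, 6, 11, -1, 9, 4, 10, 15, 13]
arr[mid]=1<3: swap arr[0],arr[0]; lo=1,mid=1 → [1, 3, 8, 12, 14, 6, 11, -1, 9, 4, 10, 15, 13]
arr[mid]=3=3: mid=2
arr[mid]=8>3: swap arr[2],arr[7]; hi=6 → [1, 3, -1, 12, 14, 6, 11, 8, 9, 4, 10, 15, 13]
arr[mid]=-1<3: swap arr[1],arr[2]; lo=2,mid=3 → [1, -1, 3, 12, 14, 6, 11, 8, 9, 4, 10, 15, 13]
arr[mid]=12>3: swap arr[3],arr[6]; hi=5 → [1, -1, 3, 11, 14, 6, 12, 8, 9, 4, 10, 15, 13]
arr[mid]=11>3: swap arr[3],arr[5]; hi=4 → [1, -1, 3, 6, 14, 11, 12, 8, 9, 4, 10, 15, 13]
arr[mid]=6>3: swap arr[3],arr[4]; hi=3 → [1, -1, 3, 14, 6, 11, 12, 8, 9, 4, 10, 15, 13]
arr[mid]=14>3: swap arr[3],arr[3]; hi=2 → [1, -1, 3, 14, 6, 11, 12, 8, 9, 4, 10, 15, 13]
end: lo=2, hi=2; arr = [1, -1, 3, 14, 6, 11, 12, 8, 9, 4, 10, 15, 13]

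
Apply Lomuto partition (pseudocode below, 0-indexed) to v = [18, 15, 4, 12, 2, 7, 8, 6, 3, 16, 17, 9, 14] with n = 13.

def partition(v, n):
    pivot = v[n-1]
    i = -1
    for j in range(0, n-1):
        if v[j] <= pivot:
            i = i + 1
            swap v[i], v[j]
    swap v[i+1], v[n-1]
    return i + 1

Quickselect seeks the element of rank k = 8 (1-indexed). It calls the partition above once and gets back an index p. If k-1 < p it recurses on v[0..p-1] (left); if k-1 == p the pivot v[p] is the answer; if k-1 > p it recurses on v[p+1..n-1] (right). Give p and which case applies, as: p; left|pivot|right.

8; left

pivot = v[12] = 14; i = -1
j=0: v[0]=18 > 14 → no swap
j=1: v[1]=15 > 14 → no swap
j=2: v[2]=4 ≤ 14 → i=0, swap v[0],v[2] → [4, 15, 18, 12, 2, 7, 8, 6, 3, 16, 17, 9, 14]
j=3: v[3]=12 ≤ 14 → i=1, swap v[1],v[3] → [4, 12, 18, 15, 2, 7, 8, 6, 3, 16, 17, 9, 14]
j=4: v[4]=2 ≤ 14 → i=2, swap v[2],v[4] → [4, 12, 2, 15, 18, 7, 8, 6, 3, 16, 17, 9, 14]
j=5: v[5]=7 ≤ 14 → i=3, swap v[3],v[5] → [4, 12, 2, 7, 18, 15, 8, 6, 3, 16, 17, 9, 14]
j=6: v[6]=8 ≤ 14 → i=4, swap v[4],v[6] → [4, 12, 2, 7, 8, 15, 18, 6, 3, 16, 17, 9, 14]
j=7: v[7]=6 ≤ 14 → i=5, swap v[5],v[7] → [4, 12, 2, 7, 8, 6, 18, 15, 3, 16, 17, 9, 14]
j=8: v[8]=3 ≤ 14 → i=6, swap v[6],v[8] → [4, 12, 2, 7, 8, 6, 3, 15, 18, 16, 17, 9, 14]
j=9: v[9]=16 > 14 → no swap
j=10: v[10]=17 > 14 → no swap
j=11: v[11]=9 ≤ 14 → i=7, swap v[7],v[11] → [4, 12, 2, 7, 8, 6, 3, 9, 18, 16, 17, 15, 14]
final swap v[8],v[12] → [4, 12, 2, 7, 8, 6, 3, 9, 14, 16, 17, 15, 18]; return 8
p = 8; k-1 = 7 < 8 ⇒ left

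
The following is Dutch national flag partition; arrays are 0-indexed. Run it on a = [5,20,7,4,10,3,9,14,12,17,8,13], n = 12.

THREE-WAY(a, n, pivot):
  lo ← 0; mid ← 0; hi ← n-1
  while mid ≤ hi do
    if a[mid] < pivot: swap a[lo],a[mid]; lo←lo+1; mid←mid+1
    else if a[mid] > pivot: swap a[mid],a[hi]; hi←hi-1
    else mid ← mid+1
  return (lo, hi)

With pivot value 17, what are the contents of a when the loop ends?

[5,13,7,4,10,3,9,14,12,8,17,20]

pivot = 17; lo=0, mid=0, hi=11
a[mid]=5<17: swap a[0],a[0]; lo=1,mid=1 → [5,20,7,4,10,3,9,14,12,17,8,13]
a[mid]=20>17: swap a[1],a[11]; hi=10 → [5,13,7,4,10,3,9,14,12,17,8,20]
a[mid]=13<17: swap a[1],a[1]; lo=2,mid=2 → [5,13,7,4,10,3,9,14,12,17,8,20]
a[mid]=7<17: swap a[2],a[2]; lo=3,mid=3 → [5,13,7,4,10,3,9,14,12,17,8,20]
a[mid]=4<17: swap a[3],a[3]; lo=4,mid=4 → [5,13,7,4,10,3,9,14,12,17,8,20]
a[mid]=10<17: swap a[4],a[4]; lo=5,mid=5 → [5,13,7,4,10,3,9,14,12,17,8,20]
a[mid]=3<17: swap a[5],a[5]; lo=6,mid=6 → [5,13,7,4,10,3,9,14,12,17,8,20]
a[mid]=9<17: swap a[6],a[6]; lo=7,mid=7 → [5,13,7,4,10,3,9,14,12,17,8,20]
a[mid]=14<17: swap a[7],a[7]; lo=8,mid=8 → [5,13,7,4,10,3,9,14,12,17,8,20]
a[mid]=12<17: swap a[8],a[8]; lo=9,mid=9 → [5,13,7,4,10,3,9,14,12,17,8,20]
a[mid]=17=17: mid=10
a[mid]=8<17: swap a[9],a[10]; lo=10,mid=11 → [5,13,7,4,10,3,9,14,12,8,17,20]
end: lo=10, hi=10; a = [5,13,7,4,10,3,9,14,12,8,17,20]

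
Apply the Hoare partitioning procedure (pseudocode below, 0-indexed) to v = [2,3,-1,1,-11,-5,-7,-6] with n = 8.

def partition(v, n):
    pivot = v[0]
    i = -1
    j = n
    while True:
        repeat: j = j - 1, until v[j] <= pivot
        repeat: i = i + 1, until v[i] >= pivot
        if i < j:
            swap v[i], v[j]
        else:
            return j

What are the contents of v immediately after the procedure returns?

pivot = v[0] = 2; i = -1, j = 8
j→7 (v[7]=-6≤2), i→0 (v[0]=2≥2); i<j, swap → [-6,3,-1,1,-11,-5,-7,2]
j→6 (v[6]=-7≤2), i→1 (v[1]=3≥2); i<j, swap → [-6,-7,-1,1,-11,-5,3,2]
j→5, i→6; i≥j, return j=5. v = [-6,-7,-1,1,-11,-5,3,2]

[-6,-7,-1,1,-11,-5,3,2]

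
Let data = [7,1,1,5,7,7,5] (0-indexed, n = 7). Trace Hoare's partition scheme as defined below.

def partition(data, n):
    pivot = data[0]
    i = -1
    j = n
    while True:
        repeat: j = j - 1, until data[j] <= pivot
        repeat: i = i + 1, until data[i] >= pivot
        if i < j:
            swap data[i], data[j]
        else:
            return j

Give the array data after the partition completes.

[5,1,1,5,7,7,7]

pivot = data[0] = 7; i = -1, j = 7
j→6 (data[6]=5≤7), i→0 (data[0]=7≥7); i<j, swap → [5,1,1,5,7,7,7]
j→5 (data[5]=7≤7), i→4 (data[4]=7≥7); i<j, swap → [5,1,1,5,7,7,7]
j→4, i→5; i≥j, return j=4. data = [5,1,1,5,7,7,7]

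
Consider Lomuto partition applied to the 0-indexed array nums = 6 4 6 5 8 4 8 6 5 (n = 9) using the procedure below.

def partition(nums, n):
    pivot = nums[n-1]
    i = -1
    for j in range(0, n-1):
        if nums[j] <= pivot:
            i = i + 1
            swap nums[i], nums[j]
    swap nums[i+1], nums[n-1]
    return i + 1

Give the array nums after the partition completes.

pivot=5, i=-1
j=0: 6>5, skip
j=1: 4≤5, i=0, swap(0,1) ⇒ 4 6 6 5 8 4 8 6 5
j=2: 6>5, skip
j=3: 5≤5, i=1, swap(1,3) ⇒ 4 5 6 6 8 4 8 6 5
j=4: 8>5, skip
j=5: 4≤5, i=2, swap(2,5) ⇒ 4 5 4 6 8 6 8 6 5
j=6: 8>5, skip
j=7: 6>5, skip
swap(3,8) ⇒ 4 5 4 5 8 6 8 6 6; return 3

4 5 4 5 8 6 8 6 6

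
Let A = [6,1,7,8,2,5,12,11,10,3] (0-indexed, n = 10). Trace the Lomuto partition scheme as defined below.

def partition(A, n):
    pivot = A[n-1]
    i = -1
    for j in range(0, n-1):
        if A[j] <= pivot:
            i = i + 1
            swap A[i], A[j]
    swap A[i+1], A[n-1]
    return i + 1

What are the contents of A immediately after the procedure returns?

[1,2,3,8,6,5,12,11,10,7]

pivot = A[9] = 3; i = -1
j=0: A[0]=6 > 3 → no swap
j=1: A[1]=1 ≤ 3 → i=0, swap A[0],A[1] → [1,6,7,8,2,5,12,11,10,3]
j=2: A[2]=7 > 3 → no swap
j=3: A[3]=8 > 3 → no swap
j=4: A[4]=2 ≤ 3 → i=1, swap A[1],A[4] → [1,2,7,8,6,5,12,11,10,3]
j=5: A[5]=5 > 3 → no swap
j=6: A[6]=12 > 3 → no swap
j=7: A[7]=11 > 3 → no swap
j=8: A[8]=10 > 3 → no swap
final swap A[2],A[9] → [1,2,3,8,6,5,12,11,10,7]; return 2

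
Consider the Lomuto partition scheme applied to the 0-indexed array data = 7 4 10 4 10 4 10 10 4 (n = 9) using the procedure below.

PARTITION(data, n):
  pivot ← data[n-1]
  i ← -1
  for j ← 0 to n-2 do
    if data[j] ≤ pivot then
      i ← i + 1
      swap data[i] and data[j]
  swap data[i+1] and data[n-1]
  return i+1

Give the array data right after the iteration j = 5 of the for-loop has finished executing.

4 4 4 7 10 10 10 10 4

pivot = data[8] = 4; i = -1
j=0: data[0]=7 > 4 → no swap
j=1: data[1]=4 ≤ 4 → i=0, swap data[0],data[1] → 4 7 10 4 10 4 10 10 4
j=2: data[2]=10 > 4 → no swap
j=3: data[3]=4 ≤ 4 → i=1, swap data[1],data[3] → 4 4 10 7 10 4 10 10 4
j=4: data[4]=10 > 4 → no swap
j=5: data[5]=4 ≤ 4 → i=2, swap data[2],data[5] → 4 4 4 7 10 10 10 10 4
(after j=5) data = 4 4 4 7 10 10 10 10 4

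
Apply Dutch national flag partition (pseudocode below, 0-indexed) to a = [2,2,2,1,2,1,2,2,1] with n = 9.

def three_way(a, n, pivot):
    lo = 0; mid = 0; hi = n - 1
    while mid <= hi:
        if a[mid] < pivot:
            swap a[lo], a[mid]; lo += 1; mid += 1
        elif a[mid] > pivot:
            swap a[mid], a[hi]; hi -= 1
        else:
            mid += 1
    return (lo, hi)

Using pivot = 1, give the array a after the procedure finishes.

[1,1,1,2,2,2,2,2,2]

pivot = 1; lo=0, mid=0, hi=8
a[mid]=2>1: swap a[0],a[8]; hi=7 → [1,2,2,1,2,1,2,2,2]
a[mid]=1=1: mid=1
a[mid]=2>1: swap a[1],a[7]; hi=6 → [1,2,2,1,2,1,2,2,2]
a[mid]=2>1: swap a[1],a[6]; hi=5 → [1,2,2,1,2,1,2,2,2]
a[mid]=2>1: swap a[1],a[5]; hi=4 → [1,1,2,1,2,2,2,2,2]
a[mid]=1=1: mid=2
a[mid]=2>1: swap a[2],a[4]; hi=3 → [1,1,2,1,2,2,2,2,2]
a[mid]=2>1: swap a[2],a[3]; hi=2 → [1,1,1,2,2,2,2,2,2]
a[mid]=1=1: mid=3
end: lo=0, hi=2; a = [1,1,1,2,2,2,2,2,2]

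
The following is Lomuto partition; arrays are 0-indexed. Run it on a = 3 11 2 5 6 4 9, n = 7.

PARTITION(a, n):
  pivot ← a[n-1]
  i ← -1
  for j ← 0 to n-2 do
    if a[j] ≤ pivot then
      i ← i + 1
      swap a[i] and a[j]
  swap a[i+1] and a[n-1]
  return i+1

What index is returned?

5

pivot=9, i=-1
j=0: 3≤9, i=0, swap(0,0) ⇒ 3 11 2 5 6 4 9
j=1: 11>9, skip
j=2: 2≤9, i=1, swap(1,2) ⇒ 3 2 11 5 6 4 9
j=3: 5≤9, i=2, swap(2,3) ⇒ 3 2 5 11 6 4 9
j=4: 6≤9, i=3, swap(3,4) ⇒ 3 2 5 6 11 4 9
j=5: 4≤9, i=4, swap(4,5) ⇒ 3 2 5 6 4 11 9
swap(5,6) ⇒ 3 2 5 6 4 9 11; return 5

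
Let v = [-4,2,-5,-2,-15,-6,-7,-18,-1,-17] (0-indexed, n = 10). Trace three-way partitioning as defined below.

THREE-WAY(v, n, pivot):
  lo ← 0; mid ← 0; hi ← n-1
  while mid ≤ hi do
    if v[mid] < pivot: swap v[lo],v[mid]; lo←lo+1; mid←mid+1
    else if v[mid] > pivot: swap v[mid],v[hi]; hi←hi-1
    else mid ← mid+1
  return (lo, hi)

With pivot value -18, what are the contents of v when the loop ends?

[-18,-5,-2,-15,-6,-7,2,-1,-17,-4]

pivot = -18; lo=0, mid=0, hi=9
v[mid]=-4>-18: swap v[0],v[9]; hi=8 → [-17,2,-5,-2,-15,-6,-7,-18,-1,-4]
v[mid]=-17>-18: swap v[0],v[8]; hi=7 → [-1,2,-5,-2,-15,-6,-7,-18,-17,-4]
v[mid]=-1>-18: swap v[0],v[7]; hi=6 → [-18,2,-5,-2,-15,-6,-7,-1,-17,-4]
v[mid]=-18=-18: mid=1
v[mid]=2>-18: swap v[1],v[6]; hi=5 → [-18,-7,-5,-2,-15,-6,2,-1,-17,-4]
v[mid]=-7>-18: swap v[1],v[5]; hi=4 → [-18,-6,-5,-2,-15,-7,2,-1,-17,-4]
v[mid]=-6>-18: swap v[1],v[4]; hi=3 → [-18,-15,-5,-2,-6,-7,2,-1,-17,-4]
v[mid]=-15>-18: swap v[1],v[3]; hi=2 → [-18,-2,-5,-15,-6,-7,2,-1,-17,-4]
v[mid]=-2>-18: swap v[1],v[2]; hi=1 → [-18,-5,-2,-15,-6,-7,2,-1,-17,-4]
v[mid]=-5>-18: swap v[1],v[1]; hi=0 → [-18,-5,-2,-15,-6,-7,2,-1,-17,-4]
end: lo=0, hi=0; v = [-18,-5,-2,-15,-6,-7,2,-1,-17,-4]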